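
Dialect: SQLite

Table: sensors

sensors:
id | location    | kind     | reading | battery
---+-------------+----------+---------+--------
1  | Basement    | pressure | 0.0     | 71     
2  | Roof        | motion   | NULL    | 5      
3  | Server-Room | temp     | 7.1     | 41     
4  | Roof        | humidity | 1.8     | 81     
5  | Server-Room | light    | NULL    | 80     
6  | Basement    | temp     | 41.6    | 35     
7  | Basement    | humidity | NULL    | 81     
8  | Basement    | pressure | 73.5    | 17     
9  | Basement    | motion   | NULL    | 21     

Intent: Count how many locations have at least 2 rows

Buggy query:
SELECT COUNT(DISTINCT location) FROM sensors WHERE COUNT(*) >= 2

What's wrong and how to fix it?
Bug: WHERE filters individual rows, not groups, so a group-level COUNT is invalid there

Fix: Group first with HAVING COUNT(*) >= 2, then COUNT the resulting groups

Corrected query:
SELECT COUNT(*) FROM (SELECT location FROM sensors GROUP BY location HAVING COUNT(*) >= 2)

Result:
COUNT(*)
--------
3       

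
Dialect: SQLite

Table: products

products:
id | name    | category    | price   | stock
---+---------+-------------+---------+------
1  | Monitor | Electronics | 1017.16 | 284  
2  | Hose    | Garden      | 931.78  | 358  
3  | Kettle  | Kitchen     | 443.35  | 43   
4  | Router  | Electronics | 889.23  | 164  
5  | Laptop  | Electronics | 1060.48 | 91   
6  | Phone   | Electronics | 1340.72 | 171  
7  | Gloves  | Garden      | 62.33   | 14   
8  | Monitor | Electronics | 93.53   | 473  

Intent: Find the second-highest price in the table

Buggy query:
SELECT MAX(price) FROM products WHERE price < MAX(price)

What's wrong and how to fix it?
Bug: MAX(price) on the right of the comparison is an aggregate-in-WHERE error

Fix: Put the inner MAX in a scalar subquery

Corrected query:
SELECT MAX(price) FROM products WHERE price < (SELECT MAX(price) FROM products)

Result:
MAX(price)
----------
1060.48   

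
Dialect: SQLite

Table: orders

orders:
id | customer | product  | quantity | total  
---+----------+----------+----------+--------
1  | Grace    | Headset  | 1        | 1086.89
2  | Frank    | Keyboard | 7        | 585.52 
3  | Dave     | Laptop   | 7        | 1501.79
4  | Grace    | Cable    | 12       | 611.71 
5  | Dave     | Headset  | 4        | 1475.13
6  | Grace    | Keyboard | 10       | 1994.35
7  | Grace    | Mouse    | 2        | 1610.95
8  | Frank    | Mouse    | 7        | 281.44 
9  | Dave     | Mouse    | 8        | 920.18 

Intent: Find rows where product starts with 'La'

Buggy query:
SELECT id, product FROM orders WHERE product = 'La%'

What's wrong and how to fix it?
Bug: Wildcards only work with LIKE; '=' treats '%' as a literal character

Fix: Use LIKE for wildcard pattern matching

Corrected query:
SELECT id, product FROM orders WHERE product LIKE 'La%'

Result:
id | product
---+--------
3  | Laptop 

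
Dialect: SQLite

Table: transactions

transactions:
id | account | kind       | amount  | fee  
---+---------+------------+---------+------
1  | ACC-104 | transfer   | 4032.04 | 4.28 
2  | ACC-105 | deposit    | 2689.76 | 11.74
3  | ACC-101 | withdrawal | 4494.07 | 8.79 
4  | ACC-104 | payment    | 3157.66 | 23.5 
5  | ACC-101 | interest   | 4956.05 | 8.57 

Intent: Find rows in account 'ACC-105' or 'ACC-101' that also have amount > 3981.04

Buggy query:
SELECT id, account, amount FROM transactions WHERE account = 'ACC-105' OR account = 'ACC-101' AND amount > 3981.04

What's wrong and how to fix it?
Bug: Without parentheses, AND is evaluated before OR, so the amount filter only applies to the 'ACC-101' branch

Fix: Group the OR with parentheses (or use IN), then AND the threshold

Corrected query:
SELECT id, account, amount FROM transactions WHERE (account = 'ACC-105' OR account = 'ACC-101') AND amount > 3981.04

Result:
id | account | amount 
---+---------+--------
3  | ACC-101 | 4494.07
5  | ACC-101 | 4956.05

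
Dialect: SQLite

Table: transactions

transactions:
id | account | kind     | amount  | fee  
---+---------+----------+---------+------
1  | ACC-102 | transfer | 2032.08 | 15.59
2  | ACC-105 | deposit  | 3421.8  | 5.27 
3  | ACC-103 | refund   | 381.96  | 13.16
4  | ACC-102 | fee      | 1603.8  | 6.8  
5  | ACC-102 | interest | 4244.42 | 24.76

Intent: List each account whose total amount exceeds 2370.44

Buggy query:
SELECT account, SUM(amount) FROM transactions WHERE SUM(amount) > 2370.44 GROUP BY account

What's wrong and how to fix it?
Bug: Aggregate functions cannot appear in a WHERE clause

Fix: Move the aggregate condition to a HAVING clause

Corrected query:
SELECT account, SUM(amount) FROM transactions GROUP BY account HAVING SUM(amount) > 2370.44

Result:
account | SUM(amount)
--------+------------
ACC-102 | 7880.3     
ACC-105 | 3421.8     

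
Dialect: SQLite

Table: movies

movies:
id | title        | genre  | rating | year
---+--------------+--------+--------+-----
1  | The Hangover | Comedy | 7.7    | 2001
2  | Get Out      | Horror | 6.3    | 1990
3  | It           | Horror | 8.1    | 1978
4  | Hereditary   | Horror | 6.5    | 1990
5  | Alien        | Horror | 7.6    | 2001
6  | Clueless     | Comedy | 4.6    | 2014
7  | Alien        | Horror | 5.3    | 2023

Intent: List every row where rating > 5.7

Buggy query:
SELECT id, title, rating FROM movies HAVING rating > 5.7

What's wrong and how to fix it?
Bug: This is a non-aggregate query (no GROUP BY, no aggregates), so in SQLite the HAVING clause is invalid here; a row-level condition belongs in WHERE

Fix: Use WHERE for row-level filtering

Corrected query:
SELECT id, title, rating FROM movies WHERE rating > 5.7

Result:
id | title        | rating
---+--------------+-------
1  | The Hangover | 7.7   
2  | Get Out      | 6.3   
3  | It           | 8.1   
4  | Hereditary   | 6.5   
5  | Alien        | 7.6   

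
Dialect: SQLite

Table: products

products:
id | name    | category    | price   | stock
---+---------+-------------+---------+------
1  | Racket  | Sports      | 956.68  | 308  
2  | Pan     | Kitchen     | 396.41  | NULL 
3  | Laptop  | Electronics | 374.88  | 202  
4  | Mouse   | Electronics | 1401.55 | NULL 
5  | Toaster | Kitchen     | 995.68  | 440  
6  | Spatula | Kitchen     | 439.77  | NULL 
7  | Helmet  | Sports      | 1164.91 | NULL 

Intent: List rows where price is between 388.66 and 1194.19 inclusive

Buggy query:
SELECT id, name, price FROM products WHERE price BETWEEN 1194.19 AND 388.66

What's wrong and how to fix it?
Bug: The bounds are reversed; BETWEEN a AND b requires a <= b to match anything

Fix: Swap the bounds so the smaller value comes first

Corrected query:
SELECT id, name, price FROM products WHERE price BETWEEN 388.66 AND 1194.19

Result:
id | name    | price  
---+---------+--------
1  | Racket  | 956.68 
2  | Pan     | 396.41 
5  | Toaster | 995.68 
6  | Spatula | 439.77 
7  | Helmet  | 1164.91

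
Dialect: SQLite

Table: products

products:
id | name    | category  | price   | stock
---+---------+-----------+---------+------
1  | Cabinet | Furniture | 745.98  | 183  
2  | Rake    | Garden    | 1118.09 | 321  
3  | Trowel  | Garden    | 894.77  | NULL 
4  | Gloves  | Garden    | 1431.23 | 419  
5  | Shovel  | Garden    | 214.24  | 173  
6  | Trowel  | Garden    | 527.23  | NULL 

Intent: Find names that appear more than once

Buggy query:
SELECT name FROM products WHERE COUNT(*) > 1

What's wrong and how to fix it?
Bug: COUNT(*) is an aggregate and cannot be used in WHERE

Fix: Group first, then use HAVING for the count condition

Corrected query:
SELECT name FROM products GROUP BY name HAVING COUNT(*) > 1

Result:
name  
------
Trowel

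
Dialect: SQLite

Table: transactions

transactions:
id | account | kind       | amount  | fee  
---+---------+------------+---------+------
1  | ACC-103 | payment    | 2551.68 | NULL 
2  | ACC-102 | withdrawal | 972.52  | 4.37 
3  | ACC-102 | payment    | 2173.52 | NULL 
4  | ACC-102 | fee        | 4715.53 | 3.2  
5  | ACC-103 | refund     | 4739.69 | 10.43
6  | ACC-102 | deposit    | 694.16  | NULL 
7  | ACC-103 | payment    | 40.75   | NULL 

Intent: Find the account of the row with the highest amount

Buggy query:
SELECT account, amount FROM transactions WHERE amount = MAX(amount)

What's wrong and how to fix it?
Bug: WHERE is evaluated per row; an aggregate over the whole table isn't defined there

Fix: Use a subquery: WHERE amount = (SELECT MAX(amount) FROM transactions)

Corrected query:
SELECT account, amount FROM transactions WHERE amount = (SELECT MAX(amount) FROM transactions)

Result:
account | amount 
--------+--------
ACC-103 | 4739.69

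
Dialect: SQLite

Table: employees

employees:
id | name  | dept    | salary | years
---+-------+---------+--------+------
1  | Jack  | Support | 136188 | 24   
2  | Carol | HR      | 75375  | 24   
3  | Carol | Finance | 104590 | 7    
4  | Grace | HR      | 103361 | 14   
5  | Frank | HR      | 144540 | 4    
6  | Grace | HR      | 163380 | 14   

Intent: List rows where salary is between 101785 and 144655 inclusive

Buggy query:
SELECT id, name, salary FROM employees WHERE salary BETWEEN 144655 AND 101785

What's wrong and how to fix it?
Bug: BETWEEN expects the lower bound first; with 144655 AND 101785 the range is empty

Fix: Write BETWEEN 101785 AND 144655

Corrected query:
SELECT id, name, salary FROM employees WHERE salary BETWEEN 101785 AND 144655

Result:
id | name  | salary
---+-------+-------
1  | Jack  | 136188
3  | Carol | 104590
4  | Grace | 103361
5  | Frank | 144540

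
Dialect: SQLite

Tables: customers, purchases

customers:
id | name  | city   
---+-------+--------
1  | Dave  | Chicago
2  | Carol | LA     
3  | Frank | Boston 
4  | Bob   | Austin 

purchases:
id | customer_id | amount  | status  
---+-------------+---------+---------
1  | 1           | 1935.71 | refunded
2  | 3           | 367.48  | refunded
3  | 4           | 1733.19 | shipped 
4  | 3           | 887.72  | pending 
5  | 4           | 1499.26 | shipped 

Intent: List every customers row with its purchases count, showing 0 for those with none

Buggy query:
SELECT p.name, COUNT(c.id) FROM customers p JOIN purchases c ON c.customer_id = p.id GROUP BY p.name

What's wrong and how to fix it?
Bug: INNER JOIN drops customers rows that have no matching purchases rows

Fix: Use LEFT JOIN so parents without children still appear (COUNT(c.id) gives 0)

Corrected query:
SELECT p.name, COUNT(c.id) FROM customers p LEFT JOIN purchases c ON c.customer_id = p.id GROUP BY p.name

Result:
name  | COUNT(c.id)
------+------------
Bob   | 2          
Carol | 0          
Dave  | 1          
Frank | 2          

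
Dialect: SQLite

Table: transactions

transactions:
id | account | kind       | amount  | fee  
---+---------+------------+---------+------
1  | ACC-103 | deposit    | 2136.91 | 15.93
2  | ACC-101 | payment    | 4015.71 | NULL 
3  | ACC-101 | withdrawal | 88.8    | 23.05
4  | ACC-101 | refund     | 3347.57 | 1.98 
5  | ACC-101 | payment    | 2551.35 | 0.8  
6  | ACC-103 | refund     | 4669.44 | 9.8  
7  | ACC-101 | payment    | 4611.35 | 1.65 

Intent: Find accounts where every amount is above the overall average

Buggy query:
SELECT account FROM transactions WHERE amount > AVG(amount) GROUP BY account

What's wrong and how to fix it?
Bug: WHERE evaluates per row before aggregation, so AVG() is unavailable

Fix: Compute the overall average in a scalar subquery and compare each group's MIN against it in HAVING

Corrected query:
SELECT account FROM transactions GROUP BY account HAVING MIN(amount) > (SELECT AVG(amount) FROM transactions)

Result:
(no rows)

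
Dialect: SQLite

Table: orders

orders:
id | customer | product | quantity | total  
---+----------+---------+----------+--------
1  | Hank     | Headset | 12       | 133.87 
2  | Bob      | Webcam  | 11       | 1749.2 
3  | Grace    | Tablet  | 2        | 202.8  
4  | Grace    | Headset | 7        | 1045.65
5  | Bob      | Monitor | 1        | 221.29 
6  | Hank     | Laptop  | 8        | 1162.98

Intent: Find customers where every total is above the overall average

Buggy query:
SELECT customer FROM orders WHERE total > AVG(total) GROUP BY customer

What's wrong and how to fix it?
Bug: WHERE evaluates per row before aggregation, so AVG() is unavailable

Fix: Compute the overall average in a scalar subquery and compare each group's MIN against it in HAVING

Corrected query:
SELECT customer FROM orders GROUP BY customer HAVING MIN(total) > (SELECT AVG(total) FROM orders)

Result:
(no rows)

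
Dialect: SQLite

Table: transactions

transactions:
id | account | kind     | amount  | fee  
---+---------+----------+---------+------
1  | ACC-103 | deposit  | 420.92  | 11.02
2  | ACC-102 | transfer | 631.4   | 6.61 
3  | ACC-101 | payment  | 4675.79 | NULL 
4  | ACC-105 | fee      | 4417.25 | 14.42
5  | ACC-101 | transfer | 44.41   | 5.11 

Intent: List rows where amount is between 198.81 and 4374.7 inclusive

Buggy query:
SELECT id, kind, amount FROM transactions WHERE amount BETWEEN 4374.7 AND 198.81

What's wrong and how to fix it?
Bug: BETWEEN expects the lower bound first; with 4374.7 AND 198.81 the range is empty

Fix: Swap the bounds so the smaller value comes first

Corrected query:
SELECT id, kind, amount FROM transactions WHERE amount BETWEEN 198.81 AND 4374.7

Result:
id | kind     | amount
---+----------+-------
1  | deposit  | 420.92
2  | transfer | 631.4 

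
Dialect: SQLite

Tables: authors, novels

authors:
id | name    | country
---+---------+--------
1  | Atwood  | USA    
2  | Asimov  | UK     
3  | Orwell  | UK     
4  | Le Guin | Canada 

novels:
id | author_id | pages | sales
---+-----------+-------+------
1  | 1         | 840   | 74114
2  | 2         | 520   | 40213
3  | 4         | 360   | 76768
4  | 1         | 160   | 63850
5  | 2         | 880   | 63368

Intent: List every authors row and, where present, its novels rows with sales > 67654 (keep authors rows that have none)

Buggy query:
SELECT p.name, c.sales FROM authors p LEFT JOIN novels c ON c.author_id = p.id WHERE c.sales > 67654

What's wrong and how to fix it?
Bug: A WHERE condition on the right-hand table after LEFT JOIN drops unmatched parents

Fix: Put 'c.sales > 67654' in the JOIN's ON clause instead of WHERE

Corrected query:
SELECT p.name, c.sales FROM authors p LEFT JOIN novels c ON c.author_id = p.id AND c.sales > 67654

Result:
name    | sales
--------+------
Atwood  | 74114
Asimov  | NULL 
Orwell  | NULL 
Le Guin | 76768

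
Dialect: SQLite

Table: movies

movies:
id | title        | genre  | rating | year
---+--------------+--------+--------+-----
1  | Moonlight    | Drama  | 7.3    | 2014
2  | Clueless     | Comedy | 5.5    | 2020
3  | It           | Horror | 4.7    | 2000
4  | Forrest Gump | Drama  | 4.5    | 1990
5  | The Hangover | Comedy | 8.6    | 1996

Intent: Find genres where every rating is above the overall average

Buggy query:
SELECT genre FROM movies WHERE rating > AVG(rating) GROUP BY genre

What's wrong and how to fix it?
Bug: WHERE evaluates per row before aggregation, so AVG() is unavailable

Fix: Compute the overall average in a scalar subquery and compare each group's MIN against it in HAVING

Corrected query:
SELECT genre FROM movies GROUP BY genre HAVING MIN(rating) > (SELECT AVG(rating) FROM movies)

Result:
(no rows)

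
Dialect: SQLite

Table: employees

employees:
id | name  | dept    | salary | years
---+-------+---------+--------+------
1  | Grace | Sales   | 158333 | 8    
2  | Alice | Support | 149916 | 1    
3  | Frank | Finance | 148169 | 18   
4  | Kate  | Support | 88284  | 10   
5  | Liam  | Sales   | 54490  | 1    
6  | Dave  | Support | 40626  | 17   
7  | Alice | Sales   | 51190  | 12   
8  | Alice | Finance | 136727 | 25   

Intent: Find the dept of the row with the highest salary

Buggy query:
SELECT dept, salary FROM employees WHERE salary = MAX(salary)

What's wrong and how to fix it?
Bug: MAX(salary) is an aggregate and cannot be used directly in WHERE

Fix: Use a subquery: WHERE salary = (SELECT MAX(salary) FROM employees)

Corrected query:
SELECT dept, salary FROM employees WHERE salary = (SELECT MAX(salary) FROM employees)

Result:
dept  | salary
------+-------
Sales | 158333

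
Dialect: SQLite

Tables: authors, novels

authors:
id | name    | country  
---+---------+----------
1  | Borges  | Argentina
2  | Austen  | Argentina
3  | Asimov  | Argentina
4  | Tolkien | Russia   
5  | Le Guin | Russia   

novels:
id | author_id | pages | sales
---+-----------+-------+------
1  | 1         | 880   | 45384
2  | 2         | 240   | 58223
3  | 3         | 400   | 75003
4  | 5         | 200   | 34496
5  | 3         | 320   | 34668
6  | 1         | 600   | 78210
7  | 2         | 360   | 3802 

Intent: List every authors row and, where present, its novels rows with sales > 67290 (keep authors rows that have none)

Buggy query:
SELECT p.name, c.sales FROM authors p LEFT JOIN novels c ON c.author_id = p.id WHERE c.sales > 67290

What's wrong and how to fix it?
Bug: A WHERE condition on the right-hand table after LEFT JOIN drops unmatched parents

Fix: Move the right-table condition into the ON clause so unmatched parents are kept

Corrected query:
SELECT p.name, c.sales FROM authors p LEFT JOIN novels c ON c.author_id = p.id AND c.sales > 67290

Result:
name    | sales
--------+------
Borges  | 78210
Austen  | NULL 
Asimov  | 75003
Tolkien | NULL 
Le Guin | NULL 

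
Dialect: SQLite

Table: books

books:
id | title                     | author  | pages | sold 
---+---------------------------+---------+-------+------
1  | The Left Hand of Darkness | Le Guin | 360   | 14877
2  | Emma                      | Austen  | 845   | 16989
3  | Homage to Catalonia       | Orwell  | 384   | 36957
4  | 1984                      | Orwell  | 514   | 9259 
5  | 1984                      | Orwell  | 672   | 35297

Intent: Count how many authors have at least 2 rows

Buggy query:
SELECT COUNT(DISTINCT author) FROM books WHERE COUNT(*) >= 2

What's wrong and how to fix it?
Bug: COUNT(*) cannot appear in WHERE; the per-group count doesn't exist yet

Fix: Use a subquery that GROUPs and filters with HAVING, then count its rows

Corrected query:
SELECT COUNT(*) FROM (SELECT author FROM books GROUP BY author HAVING COUNT(*) >= 2)

Result:
COUNT(*)
--------
1       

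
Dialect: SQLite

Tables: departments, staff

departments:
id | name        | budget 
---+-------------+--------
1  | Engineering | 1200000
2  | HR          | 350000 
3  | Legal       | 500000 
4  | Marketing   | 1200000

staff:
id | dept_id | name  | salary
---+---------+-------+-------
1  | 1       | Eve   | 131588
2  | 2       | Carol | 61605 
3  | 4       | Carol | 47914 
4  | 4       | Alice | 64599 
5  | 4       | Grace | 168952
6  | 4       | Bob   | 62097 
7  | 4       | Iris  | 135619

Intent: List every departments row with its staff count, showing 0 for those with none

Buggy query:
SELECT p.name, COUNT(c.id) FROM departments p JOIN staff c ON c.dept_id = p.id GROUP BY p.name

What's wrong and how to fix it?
Bug: INNER JOIN drops departments rows that have no matching staff rows

Fix: Switch to LEFT JOIN to retain unmatched parent rows

Corrected query:
SELECT p.name, COUNT(c.id) FROM departments p LEFT JOIN staff c ON c.dept_id = p.id GROUP BY p.name

Result:
name        | COUNT(c.id)
------------+------------
Engineering | 1          
HR          | 1          
Legal       | 0          
Marketing   | 5          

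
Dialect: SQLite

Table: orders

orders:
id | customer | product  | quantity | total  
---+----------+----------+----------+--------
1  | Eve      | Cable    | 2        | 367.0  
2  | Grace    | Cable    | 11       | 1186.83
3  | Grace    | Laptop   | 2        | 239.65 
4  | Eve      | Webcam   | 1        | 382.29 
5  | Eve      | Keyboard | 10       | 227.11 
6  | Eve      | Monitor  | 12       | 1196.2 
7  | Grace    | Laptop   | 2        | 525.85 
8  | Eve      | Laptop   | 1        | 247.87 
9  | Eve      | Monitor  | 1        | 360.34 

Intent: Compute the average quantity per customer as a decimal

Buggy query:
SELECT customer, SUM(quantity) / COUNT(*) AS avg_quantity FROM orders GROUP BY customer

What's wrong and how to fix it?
Bug: Both operands are integers, so '/' performs integer division and truncates

Fix: Cast one side to REAL so the division keeps the fractional part

Corrected query:
SELECT customer, SUM(quantity) * 1.0 / COUNT(*) AS avg_quantity FROM orders GROUP BY customer

Result:
customer | avg_quantity
---------+-------------
Eve      | 4.5         
Grace    | 5           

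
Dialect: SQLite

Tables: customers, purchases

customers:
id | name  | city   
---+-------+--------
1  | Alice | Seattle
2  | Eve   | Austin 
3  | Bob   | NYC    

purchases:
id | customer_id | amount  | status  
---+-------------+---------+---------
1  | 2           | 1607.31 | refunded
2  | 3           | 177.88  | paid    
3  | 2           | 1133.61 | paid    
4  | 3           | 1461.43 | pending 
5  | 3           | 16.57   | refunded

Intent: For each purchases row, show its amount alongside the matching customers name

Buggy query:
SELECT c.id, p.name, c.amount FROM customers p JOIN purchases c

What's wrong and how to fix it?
Bug: JOIN with no ON clause produces a cartesian product; every purchases row pairs with every customers row

Fix: Specify the join condition linking the foreign key to the parent id

Corrected query:
SELECT c.id, p.name, c.amount FROM customers p JOIN purchases c ON c.customer_id = p.id

Result:
id | name | amount 
---+------+--------
1  | Eve  | 1607.31
2  | Bob  | 177.88 
3  | Eve  | 1133.61
4  | Bob  | 1461.43
5  | Bob  | 16.57  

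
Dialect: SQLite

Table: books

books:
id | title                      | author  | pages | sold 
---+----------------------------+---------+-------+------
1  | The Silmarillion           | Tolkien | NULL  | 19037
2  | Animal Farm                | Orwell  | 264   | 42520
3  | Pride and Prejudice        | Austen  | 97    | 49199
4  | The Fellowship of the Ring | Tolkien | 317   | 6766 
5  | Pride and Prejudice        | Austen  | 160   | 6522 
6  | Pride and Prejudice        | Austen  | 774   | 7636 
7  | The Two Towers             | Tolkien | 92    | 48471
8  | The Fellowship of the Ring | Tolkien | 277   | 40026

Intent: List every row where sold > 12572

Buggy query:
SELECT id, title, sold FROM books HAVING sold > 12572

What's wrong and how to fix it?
Bug: HAVING filters the output of aggregation, but this query has no GROUP BY and no aggregate functions, so SQLite rejects it (HAVING clause on a non-aggregate query); the condition here is per row

Fix: Use WHERE for row-level filtering

Corrected query:
SELECT id, title, sold FROM books WHERE sold > 12572

Result:
id | title                      | sold 
---+----------------------------+------
1  | The Silmarillion           | 19037
2  | Animal Farm                | 42520
3  | Pride and Prejudice        | 49199
7  | The Two Towers             | 48471
8  | The Fellowship of the Ring | 40026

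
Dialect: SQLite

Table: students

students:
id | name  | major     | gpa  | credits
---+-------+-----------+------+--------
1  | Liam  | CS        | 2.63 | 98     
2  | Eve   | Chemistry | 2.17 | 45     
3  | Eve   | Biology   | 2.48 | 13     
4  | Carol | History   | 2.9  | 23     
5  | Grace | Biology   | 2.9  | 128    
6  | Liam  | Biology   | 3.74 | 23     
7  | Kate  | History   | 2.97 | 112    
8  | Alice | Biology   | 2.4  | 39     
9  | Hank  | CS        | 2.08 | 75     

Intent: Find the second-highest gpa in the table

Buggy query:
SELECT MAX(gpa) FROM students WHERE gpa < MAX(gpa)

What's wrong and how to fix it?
Bug: The inner MAX is an aggregate inside WHERE, which is not allowed

Fix: Put the inner MAX in a scalar subquery

Corrected query:
SELECT MAX(gpa) FROM students WHERE gpa < (SELECT MAX(gpa) FROM students)

Result:
MAX(gpa)
--------
2.97    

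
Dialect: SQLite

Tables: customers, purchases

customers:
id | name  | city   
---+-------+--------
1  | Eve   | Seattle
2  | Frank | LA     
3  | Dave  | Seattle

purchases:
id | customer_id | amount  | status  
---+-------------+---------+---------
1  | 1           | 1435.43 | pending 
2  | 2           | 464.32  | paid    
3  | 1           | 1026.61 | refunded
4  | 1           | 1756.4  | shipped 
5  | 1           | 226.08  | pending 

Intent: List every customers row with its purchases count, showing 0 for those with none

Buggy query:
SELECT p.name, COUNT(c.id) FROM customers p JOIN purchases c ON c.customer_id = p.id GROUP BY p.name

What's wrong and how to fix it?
Bug: An inner join excludes parents with zero children

Fix: Switch to LEFT JOIN to retain unmatched parent rows

Corrected query:
SELECT p.name, COUNT(c.id) FROM customers p LEFT JOIN purchases c ON c.customer_id = p.id GROUP BY p.name

Result:
name  | COUNT(c.id)
------+------------
Dave  | 0          
Eve   | 4          
Frank | 1          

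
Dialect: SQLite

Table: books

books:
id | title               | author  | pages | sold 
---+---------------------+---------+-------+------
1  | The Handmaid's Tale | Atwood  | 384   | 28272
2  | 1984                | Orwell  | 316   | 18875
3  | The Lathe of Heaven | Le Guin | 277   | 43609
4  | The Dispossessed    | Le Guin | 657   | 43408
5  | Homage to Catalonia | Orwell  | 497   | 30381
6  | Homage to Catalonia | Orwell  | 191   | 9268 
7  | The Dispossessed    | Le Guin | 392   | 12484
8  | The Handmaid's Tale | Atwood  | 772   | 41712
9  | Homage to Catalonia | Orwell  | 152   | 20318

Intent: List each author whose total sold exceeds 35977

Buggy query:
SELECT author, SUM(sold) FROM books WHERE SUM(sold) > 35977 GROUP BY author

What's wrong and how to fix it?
Bug: WHERE runs before GROUP BY, so aggregates aren't available there

Fix: Use HAVING (which filters groups after aggregation) instead of WHERE

Corrected query:
SELECT author, SUM(sold) FROM books GROUP BY author HAVING SUM(sold) > 35977

Result:
author  | SUM(sold)
--------+----------
Atwood  | 69984    
Le Guin | 99501    
Orwell  | 78842    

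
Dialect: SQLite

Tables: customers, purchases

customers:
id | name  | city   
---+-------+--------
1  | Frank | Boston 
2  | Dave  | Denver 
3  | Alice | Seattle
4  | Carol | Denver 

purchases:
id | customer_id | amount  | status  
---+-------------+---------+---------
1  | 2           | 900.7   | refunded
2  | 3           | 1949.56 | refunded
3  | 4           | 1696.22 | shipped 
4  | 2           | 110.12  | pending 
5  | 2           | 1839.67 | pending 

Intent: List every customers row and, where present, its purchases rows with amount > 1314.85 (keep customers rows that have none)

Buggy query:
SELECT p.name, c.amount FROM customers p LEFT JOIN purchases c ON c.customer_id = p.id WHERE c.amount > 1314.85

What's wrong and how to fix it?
Bug: A WHERE condition on the right-hand table after LEFT JOIN drops unmatched parents

Fix: Put 'c.amount > 1314.85' in the JOIN's ON clause instead of WHERE

Corrected query:
SELECT p.name, c.amount FROM customers p LEFT JOIN purchases c ON c.customer_id = p.id AND c.amount > 1314.85

Result:
name  | amount 
------+--------
Frank | NULL   
Dave  | 1839.67
Alice | 1949.56
Carol | 1696.22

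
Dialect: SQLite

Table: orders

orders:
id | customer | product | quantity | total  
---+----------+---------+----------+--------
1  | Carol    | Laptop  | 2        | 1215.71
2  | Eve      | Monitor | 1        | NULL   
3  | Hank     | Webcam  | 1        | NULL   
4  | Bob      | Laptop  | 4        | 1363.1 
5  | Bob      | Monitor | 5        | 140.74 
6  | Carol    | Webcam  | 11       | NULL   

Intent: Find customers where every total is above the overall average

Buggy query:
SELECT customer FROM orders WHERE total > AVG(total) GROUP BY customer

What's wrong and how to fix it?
Bug: AVG() is an aggregate; it can't sit directly in WHERE

Fix: Use a subquery for AVG and a HAVING MIN(...) filter so the condition holds for every row in the group

Corrected query:
SELECT customer FROM orders GROUP BY customer HAVING MIN(total) > (SELECT AVG(total) FROM orders)

Result:
customer
--------
Carol   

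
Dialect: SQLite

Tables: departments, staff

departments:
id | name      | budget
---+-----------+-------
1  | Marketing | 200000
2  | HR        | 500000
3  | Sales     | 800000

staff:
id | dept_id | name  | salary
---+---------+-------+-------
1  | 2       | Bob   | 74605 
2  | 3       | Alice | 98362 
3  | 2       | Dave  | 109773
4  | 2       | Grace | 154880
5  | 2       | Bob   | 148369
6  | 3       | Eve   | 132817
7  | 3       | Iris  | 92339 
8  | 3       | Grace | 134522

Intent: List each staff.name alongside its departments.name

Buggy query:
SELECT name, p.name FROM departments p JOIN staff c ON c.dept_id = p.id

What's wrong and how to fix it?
Bug: 'name' exists in both joined tables, so the database can't tell which one is meant

Fix: Prefix ambiguous columns with the table alias

Corrected query:
SELECT c.name, p.name FROM departments p JOIN staff c ON c.dept_id = p.id

Result:
name  | name 
------+------
Bob   | HR   
Alice | Sales
Dave  | HR   
Grace | HR   
Bob   | HR   
Eve   | Sales
Iris  | Sales
Grace | Sales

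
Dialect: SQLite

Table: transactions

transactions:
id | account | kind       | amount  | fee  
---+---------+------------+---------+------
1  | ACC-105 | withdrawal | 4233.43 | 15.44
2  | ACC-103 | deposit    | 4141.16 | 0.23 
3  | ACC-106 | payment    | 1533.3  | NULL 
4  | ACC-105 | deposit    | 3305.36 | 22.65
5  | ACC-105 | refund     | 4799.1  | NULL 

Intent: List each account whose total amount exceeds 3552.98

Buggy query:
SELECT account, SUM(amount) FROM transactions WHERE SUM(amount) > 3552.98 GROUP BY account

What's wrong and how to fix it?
Bug: WHERE runs before GROUP BY, so aggregates aren't available there

Fix: Move the aggregate condition to a HAVING clause

Corrected query:
SELECT account, SUM(amount) FROM transactions GROUP BY account HAVING SUM(amount) > 3552.98

Result:
account | SUM(amount)
--------+------------
ACC-103 | 4141.16    
ACC-105 | 12337.89   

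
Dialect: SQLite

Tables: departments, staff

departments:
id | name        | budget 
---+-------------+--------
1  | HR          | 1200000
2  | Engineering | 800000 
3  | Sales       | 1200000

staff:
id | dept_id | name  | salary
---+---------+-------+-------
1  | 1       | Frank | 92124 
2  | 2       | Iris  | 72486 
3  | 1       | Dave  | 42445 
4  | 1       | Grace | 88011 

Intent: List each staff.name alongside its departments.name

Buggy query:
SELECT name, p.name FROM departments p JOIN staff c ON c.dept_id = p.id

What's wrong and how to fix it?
Bug: Both tables have a 'name' column; the unqualified reference is ambiguous

Fix: Qualify the column with its table alias (c.name)

Corrected query:
SELECT c.name, p.name FROM departments p JOIN staff c ON c.dept_id = p.id

Result:
name  | name       
------+------------
Frank | HR         
Iris  | Engineering
Dave  | HR         
Grace | HR         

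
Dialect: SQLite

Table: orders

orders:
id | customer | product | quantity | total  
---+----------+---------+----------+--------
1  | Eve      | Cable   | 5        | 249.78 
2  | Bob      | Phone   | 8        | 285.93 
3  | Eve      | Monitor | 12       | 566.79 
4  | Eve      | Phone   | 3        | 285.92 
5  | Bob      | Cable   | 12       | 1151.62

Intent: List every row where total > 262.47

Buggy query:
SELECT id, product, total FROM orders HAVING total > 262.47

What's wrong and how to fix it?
Bug: This is a non-aggregate query (no GROUP BY, no aggregates), so in SQLite the HAVING clause is invalid here; a row-level condition belongs in WHERE

Fix: Replace HAVING with WHERE since the condition applies to individual rows

Corrected query:
SELECT id, product, total FROM orders WHERE total > 262.47

Result:
id | product | total  
---+---------+--------
2  | Phone   | 285.93 
3  | Monitor | 566.79 
4  | Phone   | 285.92 
5  | Cable   | 1151.62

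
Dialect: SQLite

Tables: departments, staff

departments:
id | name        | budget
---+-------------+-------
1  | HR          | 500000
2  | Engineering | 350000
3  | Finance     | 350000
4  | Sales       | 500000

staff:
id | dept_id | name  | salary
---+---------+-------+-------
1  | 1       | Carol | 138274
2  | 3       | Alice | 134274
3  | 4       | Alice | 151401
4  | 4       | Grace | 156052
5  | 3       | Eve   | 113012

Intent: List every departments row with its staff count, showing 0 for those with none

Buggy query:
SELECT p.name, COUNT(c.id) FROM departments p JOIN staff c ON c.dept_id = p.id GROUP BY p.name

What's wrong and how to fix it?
Bug: An inner join excludes parents with zero children

Fix: Switch to LEFT JOIN to retain unmatched parent rows

Corrected query:
SELECT p.name, COUNT(c.id) FROM departments p LEFT JOIN staff c ON c.dept_id = p.id GROUP BY p.name

Result:
name        | COUNT(c.id)
------------+------------
Engineering | 0          
Finance     | 2          
HR          | 1          
Sales       | 2          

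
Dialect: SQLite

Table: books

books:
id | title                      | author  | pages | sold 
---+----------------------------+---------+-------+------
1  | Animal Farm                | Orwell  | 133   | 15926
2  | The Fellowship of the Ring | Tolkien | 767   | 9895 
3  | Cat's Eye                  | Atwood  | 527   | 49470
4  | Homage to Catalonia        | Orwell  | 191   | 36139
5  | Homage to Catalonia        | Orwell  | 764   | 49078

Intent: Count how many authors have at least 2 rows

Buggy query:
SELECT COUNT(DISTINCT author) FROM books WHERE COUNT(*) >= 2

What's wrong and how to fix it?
Bug: WHERE filters individual rows, not groups, so a group-level COUNT is invalid there

Fix: Use a subquery that GROUPs and filters with HAVING, then count its rows

Corrected query:
SELECT COUNT(*) FROM (SELECT author FROM books GROUP BY author HAVING COUNT(*) >= 2)

Result:
COUNT(*)
--------
1       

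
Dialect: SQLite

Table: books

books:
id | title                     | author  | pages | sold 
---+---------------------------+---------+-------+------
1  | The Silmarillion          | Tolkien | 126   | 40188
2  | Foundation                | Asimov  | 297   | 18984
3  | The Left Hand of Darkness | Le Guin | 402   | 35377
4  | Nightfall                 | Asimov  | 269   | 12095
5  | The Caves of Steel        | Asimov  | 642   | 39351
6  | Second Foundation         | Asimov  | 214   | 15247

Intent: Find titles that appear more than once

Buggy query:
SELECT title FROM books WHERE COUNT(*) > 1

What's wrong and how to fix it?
Bug: COUNT(*) is an aggregate and cannot be used in WHERE

Fix: Group first, then use HAVING for the count condition

Corrected query:
SELECT title FROM books GROUP BY title HAVING COUNT(*) > 1

Result:
(no rows)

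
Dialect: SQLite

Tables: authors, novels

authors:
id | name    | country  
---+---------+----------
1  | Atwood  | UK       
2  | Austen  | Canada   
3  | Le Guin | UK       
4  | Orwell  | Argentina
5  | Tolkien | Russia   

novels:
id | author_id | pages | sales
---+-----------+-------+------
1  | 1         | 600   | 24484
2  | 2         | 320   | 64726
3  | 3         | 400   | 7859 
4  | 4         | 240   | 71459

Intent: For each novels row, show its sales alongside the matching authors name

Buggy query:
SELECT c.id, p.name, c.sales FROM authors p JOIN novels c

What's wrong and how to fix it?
Bug: JOIN with no ON clause produces a cartesian product; every novels row pairs with every authors row

Fix: Add ON c.author_id = p.id to the JOIN

Corrected query:
SELECT c.id, p.name, c.sales FROM authors p JOIN novels c ON c.author_id = p.id

Result:
id | name    | sales
---+---------+------
1  | Atwood  | 24484
2  | Austen  | 64726
3  | Le Guin | 7859 
4  | Orwell  | 71459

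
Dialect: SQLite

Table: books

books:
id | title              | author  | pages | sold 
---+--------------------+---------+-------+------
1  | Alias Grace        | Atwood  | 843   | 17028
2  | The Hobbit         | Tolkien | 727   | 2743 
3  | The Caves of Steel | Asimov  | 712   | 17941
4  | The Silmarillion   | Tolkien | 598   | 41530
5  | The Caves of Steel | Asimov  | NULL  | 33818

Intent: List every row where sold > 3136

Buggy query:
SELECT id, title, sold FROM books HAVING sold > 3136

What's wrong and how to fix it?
Bug: This is a non-aggregate query (no GROUP BY, no aggregates), so in SQLite the HAVING clause is invalid here; a row-level condition belongs in WHERE

Fix: Use WHERE for row-level filtering

Corrected query:
SELECT id, title, sold FROM books WHERE sold > 3136

Result:
id | title              | sold 
---+--------------------+------
1  | Alias Grace        | 17028
3  | The Caves of Steel | 17941
4  | The Silmarillion   | 41530
5  | The Caves of Steel | 33818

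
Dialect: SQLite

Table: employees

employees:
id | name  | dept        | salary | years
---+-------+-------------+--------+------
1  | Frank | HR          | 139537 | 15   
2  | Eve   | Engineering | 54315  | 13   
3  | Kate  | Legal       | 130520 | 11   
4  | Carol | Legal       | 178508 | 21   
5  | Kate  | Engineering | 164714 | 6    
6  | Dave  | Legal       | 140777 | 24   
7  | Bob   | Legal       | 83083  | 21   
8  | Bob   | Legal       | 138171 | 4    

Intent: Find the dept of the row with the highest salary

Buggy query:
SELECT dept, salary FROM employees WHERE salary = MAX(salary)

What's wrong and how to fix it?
Bug: MAX(salary) is an aggregate and cannot be used directly in WHERE

Fix: Wrap MAX in a scalar subquery so WHERE compares against a single value

Corrected query:
SELECT dept, salary FROM employees WHERE salary = (SELECT MAX(salary) FROM employees)

Result:
dept  | salary
------+-------
Legal | 178508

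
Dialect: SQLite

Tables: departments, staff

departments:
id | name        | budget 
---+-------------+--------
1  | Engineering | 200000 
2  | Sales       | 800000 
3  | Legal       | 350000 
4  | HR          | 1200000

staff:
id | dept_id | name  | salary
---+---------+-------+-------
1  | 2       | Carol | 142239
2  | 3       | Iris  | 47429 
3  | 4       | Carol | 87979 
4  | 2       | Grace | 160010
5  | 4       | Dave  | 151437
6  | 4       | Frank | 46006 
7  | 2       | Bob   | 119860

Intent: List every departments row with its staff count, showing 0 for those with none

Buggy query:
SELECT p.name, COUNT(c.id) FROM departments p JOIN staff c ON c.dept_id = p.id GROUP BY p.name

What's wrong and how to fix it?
Bug: INNER JOIN drops departments rows that have no matching staff rows

Fix: Switch to LEFT JOIN to retain unmatched parent rows

Corrected query:
SELECT p.name, COUNT(c.id) FROM departments p LEFT JOIN staff c ON c.dept_id = p.id GROUP BY p.name

Result:
name        | COUNT(c.id)
------------+------------
Engineering | 0          
HR          | 3          
Legal       | 1          
Sales       | 3          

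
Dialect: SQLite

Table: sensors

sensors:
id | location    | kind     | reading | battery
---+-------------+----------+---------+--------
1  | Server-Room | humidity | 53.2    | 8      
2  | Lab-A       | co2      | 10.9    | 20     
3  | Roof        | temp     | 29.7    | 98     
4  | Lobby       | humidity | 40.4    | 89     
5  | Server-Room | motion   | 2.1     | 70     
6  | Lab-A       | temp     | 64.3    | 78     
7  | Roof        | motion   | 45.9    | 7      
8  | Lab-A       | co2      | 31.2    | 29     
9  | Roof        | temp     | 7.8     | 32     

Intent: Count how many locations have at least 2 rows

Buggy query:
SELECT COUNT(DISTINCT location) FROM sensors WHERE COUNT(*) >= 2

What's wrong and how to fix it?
Bug: COUNT(*) cannot appear in WHERE; the per-group count doesn't exist yet

Fix: Group first with HAVING COUNT(*) >= 2, then COUNT the resulting groups

Corrected query:
SELECT COUNT(*) FROM (SELECT location FROM sensors GROUP BY location HAVING COUNT(*) >= 2)

Result:
COUNT(*)
--------
3       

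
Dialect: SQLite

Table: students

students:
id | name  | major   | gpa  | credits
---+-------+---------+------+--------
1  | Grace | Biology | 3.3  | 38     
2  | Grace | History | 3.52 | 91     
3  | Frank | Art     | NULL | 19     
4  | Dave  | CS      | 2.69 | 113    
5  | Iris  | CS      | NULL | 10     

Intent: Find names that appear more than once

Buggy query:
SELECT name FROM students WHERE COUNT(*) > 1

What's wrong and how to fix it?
Bug: COUNT(*) is an aggregate and cannot be used in WHERE

Fix: Group first, then use HAVING for the count condition

Corrected query:
SELECT name FROM students GROUP BY name HAVING COUNT(*) > 1

Result:
name 
-----
Grace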